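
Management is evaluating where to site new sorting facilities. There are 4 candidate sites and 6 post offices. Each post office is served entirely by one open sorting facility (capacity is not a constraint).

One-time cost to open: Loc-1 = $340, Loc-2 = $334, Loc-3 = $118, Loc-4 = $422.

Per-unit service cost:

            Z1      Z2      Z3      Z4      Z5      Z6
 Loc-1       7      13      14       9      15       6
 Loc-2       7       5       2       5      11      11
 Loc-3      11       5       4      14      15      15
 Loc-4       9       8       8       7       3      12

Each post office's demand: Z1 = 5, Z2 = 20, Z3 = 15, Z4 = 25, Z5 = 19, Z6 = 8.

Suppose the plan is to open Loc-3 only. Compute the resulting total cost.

Total cost: 1088

Each post office is assigned to its cheapest site among the open ones.
{Loc-3}: Z1→Loc-3 11·5=55, Z2→Loc-3 5·20=100, Z3→Loc-3 4·15=60, Z4→Loc-3 14·25=350, Z5→Loc-3 15·19=285, Z6→Loc-3 15·8=120. Service 970; fixed 118; total 1088.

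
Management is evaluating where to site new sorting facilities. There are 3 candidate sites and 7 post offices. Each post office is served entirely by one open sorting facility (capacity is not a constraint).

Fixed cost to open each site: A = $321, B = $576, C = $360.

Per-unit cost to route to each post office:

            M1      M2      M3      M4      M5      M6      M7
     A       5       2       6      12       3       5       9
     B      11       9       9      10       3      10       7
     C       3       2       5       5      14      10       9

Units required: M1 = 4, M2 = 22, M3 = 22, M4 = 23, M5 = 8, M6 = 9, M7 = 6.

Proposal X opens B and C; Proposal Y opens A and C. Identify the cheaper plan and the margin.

Proposal Y is cheaper by 288.

Proposal X: {B, C}: M1→C 3·4=12, M2→C 2·22=44, M3→C 5·22=110, M4→C 5·23=115, M5→B 3·8=24, M6→B 10·9=90, M7→B 7·6=42. Service 437; fixed 936; total 1373.
Proposal Y: {A, C}: M1→C 3·4=12, M2→A 2·22=44, M3→C 5·22=110, M4→C 5·23=115, M5→A 3·8=24, M6→A 5·9=45, M7→A 9·6=54. Service 404; fixed 681; total 1085.
Difference: |1373 − 1085| = 288.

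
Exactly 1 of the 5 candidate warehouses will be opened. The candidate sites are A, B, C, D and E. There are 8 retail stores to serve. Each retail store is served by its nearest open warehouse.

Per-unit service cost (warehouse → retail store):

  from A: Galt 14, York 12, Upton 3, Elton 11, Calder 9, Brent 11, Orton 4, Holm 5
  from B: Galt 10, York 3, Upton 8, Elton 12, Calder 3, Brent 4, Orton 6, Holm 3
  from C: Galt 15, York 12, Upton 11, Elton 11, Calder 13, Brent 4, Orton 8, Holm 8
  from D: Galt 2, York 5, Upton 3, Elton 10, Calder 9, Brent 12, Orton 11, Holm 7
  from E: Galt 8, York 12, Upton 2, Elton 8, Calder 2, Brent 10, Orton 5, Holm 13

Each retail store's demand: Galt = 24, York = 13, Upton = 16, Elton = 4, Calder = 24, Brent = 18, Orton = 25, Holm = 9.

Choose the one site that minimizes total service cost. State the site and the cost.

Choose B only; total service cost 776.

With exactly 1 open, each retail store uses its cheapest among the chosen.
{B}: Galt→B 10·24=240, York→B 3·13=39, Upton→B 8·16=128, Elton→B 12·4=48, Calder→B 3·24=72, Brent→B 4·18=72, Orton→B 6·25=150, Holm→B 3·9=27. Service cost 776.
{E}: service cost 882
{D}: service cost 971
Among all 5 size-1 choices, {B} is lowest.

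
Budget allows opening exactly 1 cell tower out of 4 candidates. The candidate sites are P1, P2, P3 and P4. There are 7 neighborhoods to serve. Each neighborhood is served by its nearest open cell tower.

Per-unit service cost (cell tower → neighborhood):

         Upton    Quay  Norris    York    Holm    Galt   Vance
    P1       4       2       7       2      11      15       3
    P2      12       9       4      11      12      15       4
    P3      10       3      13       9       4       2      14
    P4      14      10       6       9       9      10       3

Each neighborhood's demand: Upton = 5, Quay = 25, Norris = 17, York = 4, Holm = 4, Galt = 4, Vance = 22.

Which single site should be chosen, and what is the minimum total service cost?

Choose P1 only; total service cost 367.

With exactly 1 open, each neighborhood uses its cheapest among the chosen.
{P1}: Upton→P1 4·5=20, Quay→P1 2·25=50, Norris→P1 7·17=119, York→P1 2·4=8, Holm→P1 11·4=44, Galt→P1 15·4=60, Vance→P1 3·22=66. Service cost 367.
{P2}: service cost 593
{P4}: service cost 600
Among all 4 size-1 choices, {P1} is lowest.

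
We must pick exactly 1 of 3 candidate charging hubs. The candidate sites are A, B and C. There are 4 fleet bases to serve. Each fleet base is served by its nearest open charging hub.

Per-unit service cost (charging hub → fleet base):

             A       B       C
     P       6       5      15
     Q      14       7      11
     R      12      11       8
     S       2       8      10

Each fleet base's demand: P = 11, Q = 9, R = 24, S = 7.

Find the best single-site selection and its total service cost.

With exactly 1 open, each fleet base uses its cheapest among the chosen.
{B}: P→B 5·11=55, Q→B 7·9=63, R→B 11·24=264, S→B 8·7=56. Service cost 438.
{A}: service cost 494
{C}: service cost 526
Among all 3 size-1 choices, {B} is lowest.

Choose B only; total service cost 438.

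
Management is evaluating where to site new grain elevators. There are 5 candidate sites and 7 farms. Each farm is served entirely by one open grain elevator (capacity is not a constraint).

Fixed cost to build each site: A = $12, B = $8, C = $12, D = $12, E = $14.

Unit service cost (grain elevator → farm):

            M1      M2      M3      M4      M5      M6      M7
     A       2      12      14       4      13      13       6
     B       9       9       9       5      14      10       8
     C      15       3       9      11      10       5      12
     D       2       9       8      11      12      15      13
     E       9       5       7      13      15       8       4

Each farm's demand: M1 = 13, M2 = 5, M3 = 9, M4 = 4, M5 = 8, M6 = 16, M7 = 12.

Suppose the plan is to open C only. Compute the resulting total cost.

Total cost: 651

Each farm is assigned to its cheapest site among the open ones.
{C}: M1→C 15·13=195, M2→C 3·5=15, M3→C 9·9=81, M4→C 11·4=44, M5→C 10·8=80, M6→C 5·16=80, M7→C 12·12=144. Service 639; fixed 12; total 651.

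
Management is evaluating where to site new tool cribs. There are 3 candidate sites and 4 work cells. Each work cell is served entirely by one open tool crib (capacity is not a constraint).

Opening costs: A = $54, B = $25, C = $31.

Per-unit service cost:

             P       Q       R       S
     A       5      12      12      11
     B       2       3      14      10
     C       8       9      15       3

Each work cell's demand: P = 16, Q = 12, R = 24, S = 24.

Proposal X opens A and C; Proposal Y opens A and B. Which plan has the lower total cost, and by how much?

Proposal X: {A, C}: P→A 5·16=80, Q→C 9·12=108, R→A 12·24=288, S→C 3·24=72. Service 548; fixed 85; total 633.
Proposal Y: {A, B}: P→B 2·16=32, Q→B 3·12=36, R→A 12·24=288, S→B 10·24=240. Service 596; fixed 79; total 675.
Difference: |633 − 675| = 42.

Proposal X is cheaper by 42.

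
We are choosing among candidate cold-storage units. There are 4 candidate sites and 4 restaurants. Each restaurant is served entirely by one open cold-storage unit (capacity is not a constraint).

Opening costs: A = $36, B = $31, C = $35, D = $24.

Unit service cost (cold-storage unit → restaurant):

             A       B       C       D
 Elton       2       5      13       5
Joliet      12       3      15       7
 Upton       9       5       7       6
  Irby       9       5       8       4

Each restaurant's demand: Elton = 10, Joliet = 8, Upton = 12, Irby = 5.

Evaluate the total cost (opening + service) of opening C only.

Each restaurant is assigned to its cheapest site among the open ones.
{C}: Elton→C 13·10=130, Joliet→C 15·8=120, Upton→C 7·12=84, Irby→C 8·5=40. Service 374; fixed 35; total 409.

Total cost: 409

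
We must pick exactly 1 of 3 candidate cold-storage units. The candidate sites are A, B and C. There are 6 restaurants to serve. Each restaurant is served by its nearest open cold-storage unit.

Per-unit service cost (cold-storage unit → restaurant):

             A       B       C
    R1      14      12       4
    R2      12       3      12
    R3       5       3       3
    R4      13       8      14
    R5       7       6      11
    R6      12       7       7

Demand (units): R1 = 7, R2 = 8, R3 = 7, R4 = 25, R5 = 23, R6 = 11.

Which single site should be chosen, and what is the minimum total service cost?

With exactly 1 open, each restaurant uses its cheapest among the chosen.
{B}: R1→B 12·7=84, R2→B 3·8=24, R3→B 3·7=21, R4→B 8·25=200, R5→B 6·23=138, R6→B 7·11=77. Service cost 544.
{C}: service cost 825
{A}: service cost 847
Among all 3 size-1 choices, {B} is lowest.

Choose B only; total service cost 544.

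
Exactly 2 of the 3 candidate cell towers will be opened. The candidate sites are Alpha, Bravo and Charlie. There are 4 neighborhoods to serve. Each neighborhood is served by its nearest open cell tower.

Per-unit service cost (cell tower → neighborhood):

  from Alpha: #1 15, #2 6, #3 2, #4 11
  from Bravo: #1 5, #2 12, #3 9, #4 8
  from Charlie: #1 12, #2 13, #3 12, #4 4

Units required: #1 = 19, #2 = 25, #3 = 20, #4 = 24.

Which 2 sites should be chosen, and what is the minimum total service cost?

Choose Alpha and Bravo; total service cost 477.

With exactly 2 open, each neighborhood uses its cheapest among the chosen.
{Alpha, Bravo}: #1→Bravo 5·19=95, #2→Alpha 6·25=150, #3→Alpha 2·20=40, #4→Bravo 8·24=192. Service cost 477.
{Alpha, Charlie}: service cost 514
{Bravo, Charlie}: service cost 671
Among all 3 size-2 choices, {Alpha, Bravo} is lowest.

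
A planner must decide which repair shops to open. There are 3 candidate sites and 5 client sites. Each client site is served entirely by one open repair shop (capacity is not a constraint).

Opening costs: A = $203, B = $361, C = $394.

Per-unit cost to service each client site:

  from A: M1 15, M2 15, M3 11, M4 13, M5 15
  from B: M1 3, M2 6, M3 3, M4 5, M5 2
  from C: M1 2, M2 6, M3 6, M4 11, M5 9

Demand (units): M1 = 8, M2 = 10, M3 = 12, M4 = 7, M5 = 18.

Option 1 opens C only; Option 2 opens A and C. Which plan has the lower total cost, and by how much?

Option 1 is cheaper by 203.

Option 1: {C}: M1→C 2·8=16, M2→C 6·10=60, M3→C 6·12=72, M4→C 11·7=77, M5→C 9·18=162. Service 387; fixed 394; total 781.
Option 2: {A, C}: M1→C 2·8=16, M2→C 6·10=60, M3→C 6·12=72, M4→C 11·7=77, M5→C 9·18=162. Service 387; fixed 597; total 984.
Difference: |781 − 984| = 203.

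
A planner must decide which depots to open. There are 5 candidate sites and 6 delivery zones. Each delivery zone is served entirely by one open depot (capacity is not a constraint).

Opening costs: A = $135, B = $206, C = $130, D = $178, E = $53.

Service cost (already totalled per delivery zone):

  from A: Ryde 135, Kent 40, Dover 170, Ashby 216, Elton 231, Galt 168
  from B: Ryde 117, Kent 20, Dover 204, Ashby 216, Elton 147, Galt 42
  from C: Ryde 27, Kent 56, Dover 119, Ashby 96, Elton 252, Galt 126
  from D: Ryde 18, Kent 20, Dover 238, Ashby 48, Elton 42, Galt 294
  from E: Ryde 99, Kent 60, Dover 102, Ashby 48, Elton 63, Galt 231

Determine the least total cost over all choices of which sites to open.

Minimum total cost: 605

For any fixed open set, each delivery zone goes to its cheapest open site; total = fixed + service.
{C, E}: Ryde→C 27, Kent→C 56, Dover→E 102, Ashby→E 48, Elton→E 63, Galt→C 126. Service 422; fixed 183; total 605.
{B, E}: service 374 + fixed 259 = 633
{E}: service 603 + fixed 53 = 656
{A, B, C, D, E}: Ryde→D 18, Kent→B 20, Dover→E 102, Ashby→D 48, Elton→D 42, Galt→B 42. Service 272; fixed 702; total 974.
No other subset beats 605.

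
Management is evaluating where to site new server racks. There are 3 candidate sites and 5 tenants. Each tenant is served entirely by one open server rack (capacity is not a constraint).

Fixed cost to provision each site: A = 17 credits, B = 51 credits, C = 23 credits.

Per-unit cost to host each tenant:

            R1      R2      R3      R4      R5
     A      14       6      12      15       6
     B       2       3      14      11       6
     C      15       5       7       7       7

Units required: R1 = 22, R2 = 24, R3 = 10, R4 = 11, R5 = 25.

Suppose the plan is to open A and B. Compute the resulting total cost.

Total cost: 575

Each tenant is assigned to its cheapest site among the open ones.
{A, B}: R1→B 2·22=44, R2→B 3·24=72, R3→A 12·10=120, R4→B 11·11=121, R5→A 6·25=150. Service 507; fixed 68; total 575.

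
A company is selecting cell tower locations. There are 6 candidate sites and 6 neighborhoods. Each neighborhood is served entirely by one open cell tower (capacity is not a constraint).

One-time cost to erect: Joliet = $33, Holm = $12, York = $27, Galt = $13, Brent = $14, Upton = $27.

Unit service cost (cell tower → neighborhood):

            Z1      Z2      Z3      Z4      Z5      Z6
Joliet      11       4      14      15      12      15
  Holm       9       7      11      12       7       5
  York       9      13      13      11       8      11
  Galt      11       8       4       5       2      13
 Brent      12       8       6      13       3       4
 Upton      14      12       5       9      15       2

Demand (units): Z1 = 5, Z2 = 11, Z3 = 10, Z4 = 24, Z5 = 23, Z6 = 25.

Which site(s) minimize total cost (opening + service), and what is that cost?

Open Joliet, Galt and Upton; minimum total cost 428.

For any fixed open set, each neighborhood goes to its cheapest open site; total = fixed + service.
{Joliet, Galt, Upton}: Z1→Joliet 11·5=55, Z2→Joliet 4·11=44, Z3→Galt 4·10=40, Z4→Galt 5·24=120, Z5→Galt 2·23=46, Z6→Upton 2·25=50. Service 355; fixed 73; total 428.
{Joliet, Holm, Galt, Upton}: Z1→Holm 9·5=45, Z2→Joliet 4·11=44, Z3→Galt 4·10=40, Z4→Galt 5·24=120, Z5→Galt 2·23=46, Z6→Upton 2·25=50. Service 345; fixed 85; total 430.
{Holm, Galt, Upton}: service 378 + fixed 52 = 430
{Joliet, Holm, York, Galt, Brent, Upton}: Z1→Holm 9·5=45, Z2→Joliet 4·11=44, Z3→Galt 4·10=40, Z4→Galt 5·24=120, Z5→Galt 2·23=46, Z6→Upton 2·25=50. Service 345; fixed 126; total 471.
No other subset beats 428.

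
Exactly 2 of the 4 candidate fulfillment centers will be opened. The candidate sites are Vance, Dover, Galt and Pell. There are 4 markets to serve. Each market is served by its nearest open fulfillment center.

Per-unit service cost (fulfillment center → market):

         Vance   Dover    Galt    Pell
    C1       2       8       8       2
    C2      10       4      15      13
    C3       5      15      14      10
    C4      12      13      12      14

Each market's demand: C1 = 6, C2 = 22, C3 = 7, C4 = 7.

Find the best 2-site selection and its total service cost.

With exactly 2 open, each market uses its cheapest among the chosen.
{Vance, Dover}: C1→Vance 2·6=12, C2→Dover 4·22=88, C3→Vance 5·7=35, C4→Vance 12·7=84. Service cost 219.
{Dover, Pell}: service cost 261
{Dover, Galt}: service cost 318
Among all 6 size-2 choices, {Vance, Dover} is lowest.

Choose Vance and Dover; total service cost 219.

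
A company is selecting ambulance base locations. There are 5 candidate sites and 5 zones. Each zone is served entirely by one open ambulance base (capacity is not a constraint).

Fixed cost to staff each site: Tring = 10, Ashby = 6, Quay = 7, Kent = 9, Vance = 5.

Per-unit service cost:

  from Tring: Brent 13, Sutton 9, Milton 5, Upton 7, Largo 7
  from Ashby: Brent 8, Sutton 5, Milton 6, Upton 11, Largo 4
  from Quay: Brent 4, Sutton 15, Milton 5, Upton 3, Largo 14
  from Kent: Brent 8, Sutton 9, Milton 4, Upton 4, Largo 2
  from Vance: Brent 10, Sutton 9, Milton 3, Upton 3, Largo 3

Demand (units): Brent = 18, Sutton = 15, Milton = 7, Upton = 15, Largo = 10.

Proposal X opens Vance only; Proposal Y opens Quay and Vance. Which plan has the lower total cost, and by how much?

Proposal Y is cheaper by 101.

Proposal X: {Vance}: Brent→Vance 10·18=180, Sutton→Vance 9·15=135, Milton→Vance 3·7=21, Upton→Vance 3·15=45, Largo→Vance 3·10=30. Service 411; fixed 5; total 416.
Proposal Y: {Quay, Vance}: Brent→Quay 4·18=72, Sutton→Vance 9·15=135, Milton→Vance 3·7=21, Upton→Quay 3·15=45, Largo→Vance 3·10=30. Service 303; fixed 12; total 315.
Difference: |416 − 315| = 101.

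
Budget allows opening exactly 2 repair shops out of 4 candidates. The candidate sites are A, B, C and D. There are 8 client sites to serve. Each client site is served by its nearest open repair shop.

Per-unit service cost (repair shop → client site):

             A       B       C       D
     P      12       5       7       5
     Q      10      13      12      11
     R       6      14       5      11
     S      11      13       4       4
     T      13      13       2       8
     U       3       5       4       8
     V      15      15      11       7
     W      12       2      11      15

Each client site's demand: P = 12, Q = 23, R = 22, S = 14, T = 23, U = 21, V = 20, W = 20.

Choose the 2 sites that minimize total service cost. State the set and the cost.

With exactly 2 open, each client site uses its cheapest among the chosen.
{B, C}: P→B 5·12=60, Q→C 12·23=276, R→C 5·22=110, S→C 4·14=56, T→C 2·23=46, U→C 4·21=84, V→C 11·20=220, W→B 2·20=40. Service cost 892.
{C, D}: service cost 969
{A, C}: service cost 1029
Among all 6 size-2 choices, {B, C} is lowest.

Choose B and C; total service cost 892.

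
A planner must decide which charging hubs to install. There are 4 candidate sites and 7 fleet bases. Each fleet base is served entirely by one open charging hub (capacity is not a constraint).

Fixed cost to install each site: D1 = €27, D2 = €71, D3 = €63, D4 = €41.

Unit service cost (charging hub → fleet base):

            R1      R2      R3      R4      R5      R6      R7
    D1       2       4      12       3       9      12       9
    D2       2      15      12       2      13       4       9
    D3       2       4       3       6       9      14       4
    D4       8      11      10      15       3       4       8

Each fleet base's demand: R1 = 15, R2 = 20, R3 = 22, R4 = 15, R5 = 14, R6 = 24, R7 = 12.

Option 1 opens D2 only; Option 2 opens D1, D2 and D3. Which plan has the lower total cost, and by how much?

Option 2 is cheaper by 444.

Option 1: {D2}: R1→D2 2·15=30, R2→D2 15·20=300, R3→D2 12·22=264, R4→D2 2·15=30, R5→D2 13·14=182, R6→D2 4·24=96, R7→D2 9·12=108. Service 1010; fixed 71; total 1081.
Option 2: {D1, D2, D3}: R1→D1 2·15=30, R2→D1 4·20=80, R3→D3 3·22=66, R4→D2 2·15=30, R5→D1 9·14=126, R6→D2 4·24=96, R7→D3 4·12=48. Service 476; fixed 161; total 637.
Difference: |1081 − 637| = 444.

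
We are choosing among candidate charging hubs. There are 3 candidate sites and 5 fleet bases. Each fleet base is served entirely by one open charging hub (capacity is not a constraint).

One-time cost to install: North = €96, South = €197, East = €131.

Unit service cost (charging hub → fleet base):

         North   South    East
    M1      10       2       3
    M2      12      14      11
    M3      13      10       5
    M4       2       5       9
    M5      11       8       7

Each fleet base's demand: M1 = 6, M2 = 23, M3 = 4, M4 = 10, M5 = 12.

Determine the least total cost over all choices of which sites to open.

For any fixed open set, each fleet base goes to its cheapest open site; total = fixed + service.
{East}: M1→East 3·6=18, M2→East 11·23=253, M3→East 5·4=20, M4→East 9·10=90, M5→East 7·12=84. Service 465; fixed 131; total 596.
{North, East}: service 395 + fixed 227 = 622
{North}: service 540 + fixed 96 = 636
{North, South, East}: service 389 + fixed 424 = 813
(All 7 nonempty subsets were checked; East only is lowest.)

Minimum total cost: 596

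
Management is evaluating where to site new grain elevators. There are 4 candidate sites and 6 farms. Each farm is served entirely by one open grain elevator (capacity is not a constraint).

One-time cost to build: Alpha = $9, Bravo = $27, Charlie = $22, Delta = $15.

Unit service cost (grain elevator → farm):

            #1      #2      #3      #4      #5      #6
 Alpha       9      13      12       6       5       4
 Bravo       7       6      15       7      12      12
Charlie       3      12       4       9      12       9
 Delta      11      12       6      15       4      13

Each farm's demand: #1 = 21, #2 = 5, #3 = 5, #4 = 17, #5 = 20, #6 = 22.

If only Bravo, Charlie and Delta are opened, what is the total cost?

Total cost: 574

Each farm is assigned to its cheapest site among the open ones.
{Bravo, Charlie, Delta}: #1→Charlie 3·21=63, #2→Bravo 6·5=30, #3→Charlie 4·5=20, #4→Bravo 7·17=119, #5→Delta 4·20=80, #6→Charlie 9·22=198. Service 510; fixed 64; total 574.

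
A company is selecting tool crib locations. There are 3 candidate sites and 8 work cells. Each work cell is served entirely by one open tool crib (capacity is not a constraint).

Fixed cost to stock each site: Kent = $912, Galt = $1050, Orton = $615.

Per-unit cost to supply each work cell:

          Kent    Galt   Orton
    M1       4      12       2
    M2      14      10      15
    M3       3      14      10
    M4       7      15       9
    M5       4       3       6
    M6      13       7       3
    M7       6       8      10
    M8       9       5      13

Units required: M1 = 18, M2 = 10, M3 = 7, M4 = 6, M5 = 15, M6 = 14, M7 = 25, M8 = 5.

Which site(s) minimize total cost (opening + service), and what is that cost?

For any fixed open set, each work cell goes to its cheapest open site; total = fixed + service.
{Orton}: M1→Orton 2·18=36, M2→Orton 15·10=150, M3→Orton 10·7=70, M4→Orton 9·6=54, M5→Orton 6·15=90, M6→Orton 3·14=42, M7→Orton 10·25=250, M8→Orton 13·5=65. Service 757; fixed 615; total 1372.
{Kent}: M1→Kent 4·18=72, M2→Kent 14·10=140, M3→Kent 3·7=21, M4→Kent 7·6=42, M5→Kent 4·15=60, M6→Kent 13·14=182, M7→Kent 6·25=150, M8→Kent 9·5=45. Service 712; fixed 912; total 1624.
{Galt}: service 872 + fixed 1050 = 1922
{Kent, Galt, Orton}: service 461 + fixed 2577 = 3038
No other subset beats 1372.

Open Orton only; minimum total cost 1372.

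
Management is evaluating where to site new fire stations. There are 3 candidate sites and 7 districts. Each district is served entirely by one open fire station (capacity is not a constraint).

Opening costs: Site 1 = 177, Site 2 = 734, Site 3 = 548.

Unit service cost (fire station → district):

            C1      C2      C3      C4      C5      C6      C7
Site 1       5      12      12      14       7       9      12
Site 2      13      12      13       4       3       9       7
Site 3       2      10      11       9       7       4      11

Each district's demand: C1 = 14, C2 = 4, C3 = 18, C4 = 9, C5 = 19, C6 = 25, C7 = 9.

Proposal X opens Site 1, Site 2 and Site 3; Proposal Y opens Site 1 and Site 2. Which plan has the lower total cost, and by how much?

Proposal Y is cheaper by 355.

Proposal X: {Site 1, Site 2, Site 3}: C1→Site 3 2·14=28, C2→Site 3 10·4=40, C3→Site 3 11·18=198, C4→Site 2 4·9=36, C5→Site 2 3·19=57, C6→Site 3 4·25=100, C7→Site 2 7·9=63. Service 522; fixed 1459; total 1981.
Proposal Y: {Site 1, Site 2}: C1→Site 1 5·14=70, C2→Site 1 12·4=48, C3→Site 1 12·18=216, C4→Site 2 4·9=36, C5→Site 2 3·19=57, C6→Site 1 9·25=225, C7→Site 2 7·9=63. Service 715; fixed 911; total 1626.
Difference: |1981 − 1626| = 355.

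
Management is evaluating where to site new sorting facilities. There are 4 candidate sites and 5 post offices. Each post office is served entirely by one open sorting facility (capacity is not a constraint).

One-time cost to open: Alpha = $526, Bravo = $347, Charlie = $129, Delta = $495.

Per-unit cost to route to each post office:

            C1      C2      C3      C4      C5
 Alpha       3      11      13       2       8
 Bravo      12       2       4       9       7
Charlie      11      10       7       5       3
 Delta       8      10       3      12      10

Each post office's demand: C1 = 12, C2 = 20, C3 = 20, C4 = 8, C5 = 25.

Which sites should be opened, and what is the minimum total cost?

For any fixed open set, each post office goes to its cheapest open site; total = fixed + service.
{Charlie}: C1→Charlie 11·12=132, C2→Charlie 10·20=200, C3→Charlie 7·20=140, C4→Charlie 5·8=40, C5→Charlie 3·25=75. Service 587; fixed 129; total 716.
{Bravo, Charlie}: service 367 + fixed 476 = 843
{Bravo}: service 511 + fixed 347 = 858
{Alpha, Bravo, Charlie, Delta}: service 227 + fixed 1497 = 1724
(All 15 nonempty subsets were checked; Charlie only is lowest.)

Open Charlie only; minimum total cost 716.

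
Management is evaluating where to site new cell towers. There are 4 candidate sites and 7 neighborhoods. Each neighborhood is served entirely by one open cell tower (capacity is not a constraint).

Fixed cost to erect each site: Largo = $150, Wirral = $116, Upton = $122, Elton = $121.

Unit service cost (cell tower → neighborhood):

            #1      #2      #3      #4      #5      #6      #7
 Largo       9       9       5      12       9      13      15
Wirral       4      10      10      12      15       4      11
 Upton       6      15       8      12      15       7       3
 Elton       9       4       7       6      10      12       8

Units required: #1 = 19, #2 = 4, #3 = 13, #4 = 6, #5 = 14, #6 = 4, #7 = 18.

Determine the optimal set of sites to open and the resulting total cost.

Open Upton and Elton; minimum total cost 722.

For any fixed open set, each neighborhood goes to its cheapest open site; total = fixed + service.
{Upton, Elton}: #1→Upton 6·19=114, #2→Elton 4·4=16, #3→Elton 7·13=91, #4→Elton 6·6=36, #5→Elton 10·14=140, #6→Upton 7·4=28, #7→Upton 3·18=54. Service 479; fixed 243; total 722.
{Wirral, Elton}: service 519 + fixed 237 = 756
{Upton}: service 642 + fixed 122 = 764
{Largo, Wirral, Upton, Elton}: #1→Wirral 4·19=76, #2→Elton 4·4=16, #3→Largo 5·13=65, #4→Elton 6·6=36, #5→Largo 9·14=126, #6→Wirral 4·4=16, #7→Upton 3·18=54. Service 389; fixed 509; total 898.
No other subset beats 722.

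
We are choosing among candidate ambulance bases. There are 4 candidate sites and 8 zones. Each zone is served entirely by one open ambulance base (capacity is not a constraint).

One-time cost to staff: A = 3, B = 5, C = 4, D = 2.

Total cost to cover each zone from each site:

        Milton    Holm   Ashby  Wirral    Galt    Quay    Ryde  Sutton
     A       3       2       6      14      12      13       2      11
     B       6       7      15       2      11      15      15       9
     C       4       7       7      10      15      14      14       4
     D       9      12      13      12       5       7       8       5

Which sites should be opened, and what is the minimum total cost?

For any fixed open set, each zone goes to its cheapest open site; total = fixed + service.
{A, B, D}: Milton→A 3, Holm→A 2, Ashby→A 6, Wirral→B 2, Galt→D 5, Quay→D 7, Ryde→A 2, Sutton→D 5. Service 32; fixed 10; total 42.
{A, B, C, D}: service 31 + fixed 14 = 45
{A, D}: service 42 + fixed 5 = 47
{D}: Milton→D 9, Holm→D 12, Ashby→D 13, Wirral→D 12, Galt→D 5, Quay→D 7, Ryde→D 8, Sutton→D 5. Service 71; fixed 2; total 73.
No other subset beats 42.

Open A, B and D; minimum total cost 42.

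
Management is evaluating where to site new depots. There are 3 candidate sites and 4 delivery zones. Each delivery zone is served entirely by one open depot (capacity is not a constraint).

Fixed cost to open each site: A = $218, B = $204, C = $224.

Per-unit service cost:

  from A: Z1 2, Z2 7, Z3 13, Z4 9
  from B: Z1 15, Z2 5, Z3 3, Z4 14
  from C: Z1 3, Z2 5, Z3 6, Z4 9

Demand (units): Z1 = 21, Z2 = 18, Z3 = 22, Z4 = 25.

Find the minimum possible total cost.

Minimum total cost: 734

For any fixed open set, each delivery zone goes to its cheapest open site; total = fixed + service.
{C}: Z1→C 3·21=63, Z2→C 5·18=90, Z3→C 6·22=132, Z4→C 9·25=225. Service 510; fixed 224; total 734.
{A, B}: service 423 + fixed 422 = 845
{B, C}: Z1→C 3·21=63, Z2→B 5·18=90, Z3→B 3·22=66, Z4→C 9·25=225. Service 444; fixed 428; total 872.
{A, B, C}: service 423 + fixed 646 = 1069
(All 7 nonempty subsets were checked; C only is lowest.)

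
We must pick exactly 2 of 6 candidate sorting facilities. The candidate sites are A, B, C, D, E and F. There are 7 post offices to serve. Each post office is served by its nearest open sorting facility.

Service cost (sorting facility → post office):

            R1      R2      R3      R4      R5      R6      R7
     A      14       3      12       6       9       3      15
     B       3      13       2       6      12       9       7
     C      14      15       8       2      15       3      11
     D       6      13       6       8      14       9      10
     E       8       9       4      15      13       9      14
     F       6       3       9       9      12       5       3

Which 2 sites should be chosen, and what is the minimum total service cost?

With exactly 2 open, each post office uses its cheapest among the chosen.
{A, B}: R1→B 3, R2→A 3, R3→B 2, R4→A 6, R5→A 9, R6→A 3, R7→B 7. Service cost 33.
{B, F}: service cost 34
{C, F}: service cost 37
Among all 15 size-2 choices, {A, B} is lowest.

Choose A and B; total service cost 33.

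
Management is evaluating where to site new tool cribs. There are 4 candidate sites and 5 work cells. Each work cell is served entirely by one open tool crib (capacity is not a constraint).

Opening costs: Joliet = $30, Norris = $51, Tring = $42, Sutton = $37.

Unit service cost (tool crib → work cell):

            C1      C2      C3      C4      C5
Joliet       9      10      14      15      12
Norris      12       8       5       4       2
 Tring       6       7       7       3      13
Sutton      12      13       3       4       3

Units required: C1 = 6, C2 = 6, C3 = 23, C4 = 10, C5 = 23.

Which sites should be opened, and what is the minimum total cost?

For any fixed open set, each work cell goes to its cheapest open site; total = fixed + service.
{Tring, Sutton}: C1→Tring 6·6=36, C2→Tring 7·6=42, C3→Sutton 3·23=69, C4→Tring 3·10=30, C5→Sutton 3·23=69. Service 246; fixed 79; total 325.
{Norris, Tring, Sutton}: C1→Tring 6·6=36, C2→Tring 7·6=42, C3→Sutton 3·23=69, C4→Tring 3·10=30, C5→Norris 2·23=46. Service 223; fixed 130; total 353.
{Joliet, Tring, Sutton}: C1→Tring 6·6=36, C2→Tring 7·6=42, C3→Sutton 3·23=69, C4→Tring 3·10=30, C5→Sutton 3·23=69. Service 246; fixed 109; total 355.
{Joliet, Norris, Tring, Sutton}: C1→Tring 6·6=36, C2→Tring 7·6=42, C3→Sutton 3·23=69, C4→Tring 3·10=30, C5→Norris 2·23=46. Service 223; fixed 160; total 383.
(All 15 nonempty subsets were checked; Tring and Sutton is lowest.)

Open Tring and Sutton; minimum total cost 325.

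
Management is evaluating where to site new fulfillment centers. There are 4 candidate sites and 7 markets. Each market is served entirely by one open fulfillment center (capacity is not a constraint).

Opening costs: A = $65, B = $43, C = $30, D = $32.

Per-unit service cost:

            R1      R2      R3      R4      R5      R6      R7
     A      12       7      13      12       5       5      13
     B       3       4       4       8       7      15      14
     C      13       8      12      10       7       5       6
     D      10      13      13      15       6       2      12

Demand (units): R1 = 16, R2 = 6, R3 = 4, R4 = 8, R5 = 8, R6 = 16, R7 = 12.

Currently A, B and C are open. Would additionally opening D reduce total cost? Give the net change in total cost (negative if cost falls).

Yes — net change −16 (cost falls by 16).

Current service cost with {A, B, C}: 344.
Adding D: each market re-picks its cheapest; new service cost 296, saving 48.
Extra fixed cost: 32. Net change = 32 − 48 = -16.
(Totals: 482 → 466.)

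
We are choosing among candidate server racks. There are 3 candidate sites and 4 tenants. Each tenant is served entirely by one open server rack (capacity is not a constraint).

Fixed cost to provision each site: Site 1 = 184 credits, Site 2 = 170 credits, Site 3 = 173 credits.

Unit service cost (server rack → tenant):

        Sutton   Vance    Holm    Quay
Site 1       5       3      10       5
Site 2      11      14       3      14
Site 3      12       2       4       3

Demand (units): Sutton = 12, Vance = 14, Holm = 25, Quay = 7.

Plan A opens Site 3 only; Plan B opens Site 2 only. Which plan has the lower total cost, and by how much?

Plan A: {Site 3}: Sutton→Site 3 12·12=144, Vance→Site 3 2·14=28, Holm→Site 3 4·25=100, Quay→Site 3 3·7=21. Service 293; fixed 173; total 466.
Plan B: {Site 2}: Sutton→Site 2 11·12=132, Vance→Site 2 14·14=196, Holm→Site 2 3·25=75, Quay→Site 2 14·7=98. Service 501; fixed 170; total 671.
Difference: |466 − 671| = 205.

Plan A is cheaper by 205.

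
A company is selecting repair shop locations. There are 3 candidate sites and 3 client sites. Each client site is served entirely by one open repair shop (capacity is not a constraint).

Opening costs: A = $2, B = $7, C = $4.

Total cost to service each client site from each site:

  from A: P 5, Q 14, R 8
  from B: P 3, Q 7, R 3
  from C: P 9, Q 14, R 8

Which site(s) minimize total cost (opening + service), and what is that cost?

Open B only; minimum total cost 20.

For any fixed open set, each client site goes to its cheapest open site; total = fixed + service.
{B}: P→B 3, Q→B 7, R→B 3. Service 13; fixed 7; total 20.
{A, B}: P→B 3, Q→B 7, R→B 3. Service 13; fixed 9; total 22.
{B, C}: service 13 + fixed 11 = 24
{A, B, C}: service 13 + fixed 13 = 26
(All 7 nonempty subsets were checked; B only is lowest.)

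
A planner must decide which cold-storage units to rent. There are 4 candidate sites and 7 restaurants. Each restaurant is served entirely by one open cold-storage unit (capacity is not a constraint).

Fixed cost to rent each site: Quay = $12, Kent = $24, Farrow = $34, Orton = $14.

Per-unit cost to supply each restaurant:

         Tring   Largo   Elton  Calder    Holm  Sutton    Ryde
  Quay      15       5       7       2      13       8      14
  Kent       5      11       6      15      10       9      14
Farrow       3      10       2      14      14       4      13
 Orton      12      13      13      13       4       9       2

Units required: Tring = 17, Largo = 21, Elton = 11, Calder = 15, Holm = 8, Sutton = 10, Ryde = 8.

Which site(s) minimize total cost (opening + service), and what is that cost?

Open Quay, Farrow and Orton; minimum total cost 356.

For any fixed open set, each restaurant goes to its cheapest open site; total = fixed + service.
{Quay, Farrow, Orton}: Tring→Farrow 3·17=51, Largo→Quay 5·21=105, Elton→Farrow 2·11=22, Calder→Quay 2·15=30, Holm→Orton 4·8=32, Sutton→Farrow 4·10=40, Ryde→Orton 2·8=16. Service 296; fixed 60; total 356.
{Quay, Kent, Farrow, Orton}: Tring→Farrow 3·17=51, Largo→Quay 5·21=105, Elton→Farrow 2·11=22, Calder→Quay 2·15=30, Holm→Orton 4·8=32, Sutton→Farrow 4·10=40, Ryde→Orton 2·8=16. Service 296; fixed 84; total 380.
{Quay, Kent, Orton}: service 414 + fixed 50 = 464
{Quay}: service 763 + fixed 12 = 775
No other subset beats 356.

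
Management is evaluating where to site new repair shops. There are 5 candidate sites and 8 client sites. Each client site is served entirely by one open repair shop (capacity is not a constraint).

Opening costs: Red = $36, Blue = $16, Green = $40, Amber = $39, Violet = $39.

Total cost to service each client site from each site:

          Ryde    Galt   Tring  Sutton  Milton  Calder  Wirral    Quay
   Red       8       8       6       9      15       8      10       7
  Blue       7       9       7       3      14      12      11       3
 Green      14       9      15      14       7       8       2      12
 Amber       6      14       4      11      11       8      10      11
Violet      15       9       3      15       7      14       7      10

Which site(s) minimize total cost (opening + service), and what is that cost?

For any fixed open set, each client site goes to its cheapest open site; total = fixed + service.
{Blue}: Ryde→Blue 7, Galt→Blue 9, Tring→Blue 7, Sutton→Blue 3, Milton→Blue 14, Calder→Blue 12, Wirral→Blue 11, Quay→Blue 3. Service 66; fixed 16; total 82.
{Blue, Green}: Ryde→Blue 7, Galt→Blue 9, Tring→Blue 7, Sutton→Blue 3, Milton→Green 7, Calder→Green 8, Wirral→Green 2, Quay→Blue 3. Service 46; fixed 56; total 102.
{Blue, Violet}: Ryde→Blue 7, Galt→Blue 9, Tring→Violet 3, Sutton→Blue 3, Milton→Violet 7, Calder→Blue 12, Wirral→Violet 7, Quay→Blue 3. Service 51; fixed 55; total 106.
{Red, Blue, Green, Amber, Violet}: Ryde→Amber 6, Galt→Red 8, Tring→Violet 3, Sutton→Blue 3, Milton→Green 7, Calder→Red 8, Wirral→Green 2, Quay→Blue 3. Service 40; fixed 170; total 210.
No other subset beats 82.

Open Blue only; minimum total cost 82.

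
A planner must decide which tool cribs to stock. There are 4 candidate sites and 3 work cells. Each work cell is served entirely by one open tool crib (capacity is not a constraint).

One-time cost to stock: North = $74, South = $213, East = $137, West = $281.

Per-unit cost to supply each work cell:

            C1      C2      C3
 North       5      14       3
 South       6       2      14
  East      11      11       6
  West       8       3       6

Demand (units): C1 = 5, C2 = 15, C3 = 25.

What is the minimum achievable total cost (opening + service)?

Minimum total cost: 384

For any fixed open set, each work cell goes to its cheapest open site; total = fixed + service.
{North}: C1→North 5·5=25, C2→North 14·15=210, C3→North 3·25=75. Service 310; fixed 74; total 384.
{North, South}: C1→North 5·5=25, C2→South 2·15=30, C3→North 3·25=75. Service 130; fixed 287; total 417.
{North, East}: service 265 + fixed 211 = 476
{North, South, East, West}: C1→North 5·5=25, C2→South 2·15=30, C3→North 3·25=75. Service 130; fixed 705; total 835.
No other subset beats 384.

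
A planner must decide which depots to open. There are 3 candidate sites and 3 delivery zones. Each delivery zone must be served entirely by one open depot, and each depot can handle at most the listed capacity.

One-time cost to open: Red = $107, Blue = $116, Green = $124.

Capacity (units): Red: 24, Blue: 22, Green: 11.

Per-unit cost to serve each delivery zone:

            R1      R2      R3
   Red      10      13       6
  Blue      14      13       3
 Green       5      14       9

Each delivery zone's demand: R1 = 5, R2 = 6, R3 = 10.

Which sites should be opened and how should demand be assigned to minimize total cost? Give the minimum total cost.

Open {Blue}: R1→Blue 14·5=70, R2→Blue 13·6=78, R3→Blue 3·10=30.
Loads: Blue carries 21/22. Service 178; fixed 116; total 294.
Next best feasible plan costs 295.

Minimum total cost: 294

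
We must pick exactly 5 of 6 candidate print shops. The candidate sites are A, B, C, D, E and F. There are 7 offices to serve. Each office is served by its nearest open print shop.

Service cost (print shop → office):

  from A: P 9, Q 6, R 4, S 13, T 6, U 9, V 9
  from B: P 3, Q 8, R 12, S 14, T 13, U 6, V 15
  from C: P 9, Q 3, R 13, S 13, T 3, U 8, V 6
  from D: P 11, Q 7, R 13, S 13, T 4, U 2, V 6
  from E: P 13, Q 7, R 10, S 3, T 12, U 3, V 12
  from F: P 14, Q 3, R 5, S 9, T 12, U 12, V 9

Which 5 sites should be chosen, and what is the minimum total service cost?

With exactly 5 open, each office uses its cheapest among the chosen.
{A, B, C, D, E}: P→B 3, Q→C 3, R→A 4, S→E 3, T→C 3, U→D 2, V→C 6. Service cost 24.
{A, B, C, E, F}: service cost 25
{A, B, D, E, F}: service cost 25
Among all 6 size-5 choices, {A, B, C, D, E} is lowest.

Choose A, B, C, D and E; total service cost 24.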